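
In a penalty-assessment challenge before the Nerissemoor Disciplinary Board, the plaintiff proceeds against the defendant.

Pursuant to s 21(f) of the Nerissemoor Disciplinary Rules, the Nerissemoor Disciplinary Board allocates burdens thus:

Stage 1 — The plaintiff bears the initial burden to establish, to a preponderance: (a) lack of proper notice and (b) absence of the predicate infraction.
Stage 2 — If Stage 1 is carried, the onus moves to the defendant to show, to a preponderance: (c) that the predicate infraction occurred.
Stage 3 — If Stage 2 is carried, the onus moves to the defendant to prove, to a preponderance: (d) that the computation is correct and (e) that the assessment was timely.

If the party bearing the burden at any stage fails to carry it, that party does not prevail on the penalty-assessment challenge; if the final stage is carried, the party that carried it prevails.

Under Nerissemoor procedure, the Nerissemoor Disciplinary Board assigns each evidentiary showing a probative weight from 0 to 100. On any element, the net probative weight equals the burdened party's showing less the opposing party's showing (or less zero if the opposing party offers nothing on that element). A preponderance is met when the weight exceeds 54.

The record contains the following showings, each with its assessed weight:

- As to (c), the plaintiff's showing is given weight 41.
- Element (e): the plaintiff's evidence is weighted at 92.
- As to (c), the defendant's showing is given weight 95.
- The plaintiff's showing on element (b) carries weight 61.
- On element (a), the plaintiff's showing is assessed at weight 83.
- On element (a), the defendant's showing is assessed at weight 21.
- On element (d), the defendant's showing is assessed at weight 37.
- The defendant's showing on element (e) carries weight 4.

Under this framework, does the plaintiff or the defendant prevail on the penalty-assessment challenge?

At Stage 1 the plaintiff must meet a preponderance (weight exceeds 54): on (a) the weight is 83 less the opposing 21 gives net 62, which does exceed 54, so (a) meets the standard; on (b) the weight is 61, which does exceed 54, so (b) meets the standard.
  All elements met. The burden passes to the defendant.
At Stage 2 the defendant must meet a preponderance (weight exceeds 54): on (c) the weight is 95 less the opposing 41 gives net 54, ≤ 54, so (c) does not meet the standard.
  Not every element is met, so the defendant fails to carry Stage 2.
The analysis ends at Stage 2; the plaintiff prevails.

plaintiff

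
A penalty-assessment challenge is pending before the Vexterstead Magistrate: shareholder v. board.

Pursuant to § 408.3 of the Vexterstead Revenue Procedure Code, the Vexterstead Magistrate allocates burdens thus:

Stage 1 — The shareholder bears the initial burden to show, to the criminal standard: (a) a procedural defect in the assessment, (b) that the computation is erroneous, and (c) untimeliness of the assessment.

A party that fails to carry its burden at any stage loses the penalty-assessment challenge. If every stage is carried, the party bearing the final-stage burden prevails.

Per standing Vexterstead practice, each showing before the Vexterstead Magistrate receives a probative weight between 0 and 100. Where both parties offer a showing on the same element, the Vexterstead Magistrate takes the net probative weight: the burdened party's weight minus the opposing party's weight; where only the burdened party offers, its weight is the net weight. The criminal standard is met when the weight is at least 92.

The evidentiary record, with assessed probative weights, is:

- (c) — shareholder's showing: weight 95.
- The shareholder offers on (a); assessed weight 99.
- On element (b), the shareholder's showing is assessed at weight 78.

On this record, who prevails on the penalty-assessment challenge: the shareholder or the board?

board

Stage 1 (shareholder, the criminal standard, weight is at least 92): (a) 99 ≥ 92 — meets; (b) 78 < 92 — fails; (c) 95 ≥ 92 — meets.
  Stage 1 not carried; the shareholder fails its burden.
So the board prevails.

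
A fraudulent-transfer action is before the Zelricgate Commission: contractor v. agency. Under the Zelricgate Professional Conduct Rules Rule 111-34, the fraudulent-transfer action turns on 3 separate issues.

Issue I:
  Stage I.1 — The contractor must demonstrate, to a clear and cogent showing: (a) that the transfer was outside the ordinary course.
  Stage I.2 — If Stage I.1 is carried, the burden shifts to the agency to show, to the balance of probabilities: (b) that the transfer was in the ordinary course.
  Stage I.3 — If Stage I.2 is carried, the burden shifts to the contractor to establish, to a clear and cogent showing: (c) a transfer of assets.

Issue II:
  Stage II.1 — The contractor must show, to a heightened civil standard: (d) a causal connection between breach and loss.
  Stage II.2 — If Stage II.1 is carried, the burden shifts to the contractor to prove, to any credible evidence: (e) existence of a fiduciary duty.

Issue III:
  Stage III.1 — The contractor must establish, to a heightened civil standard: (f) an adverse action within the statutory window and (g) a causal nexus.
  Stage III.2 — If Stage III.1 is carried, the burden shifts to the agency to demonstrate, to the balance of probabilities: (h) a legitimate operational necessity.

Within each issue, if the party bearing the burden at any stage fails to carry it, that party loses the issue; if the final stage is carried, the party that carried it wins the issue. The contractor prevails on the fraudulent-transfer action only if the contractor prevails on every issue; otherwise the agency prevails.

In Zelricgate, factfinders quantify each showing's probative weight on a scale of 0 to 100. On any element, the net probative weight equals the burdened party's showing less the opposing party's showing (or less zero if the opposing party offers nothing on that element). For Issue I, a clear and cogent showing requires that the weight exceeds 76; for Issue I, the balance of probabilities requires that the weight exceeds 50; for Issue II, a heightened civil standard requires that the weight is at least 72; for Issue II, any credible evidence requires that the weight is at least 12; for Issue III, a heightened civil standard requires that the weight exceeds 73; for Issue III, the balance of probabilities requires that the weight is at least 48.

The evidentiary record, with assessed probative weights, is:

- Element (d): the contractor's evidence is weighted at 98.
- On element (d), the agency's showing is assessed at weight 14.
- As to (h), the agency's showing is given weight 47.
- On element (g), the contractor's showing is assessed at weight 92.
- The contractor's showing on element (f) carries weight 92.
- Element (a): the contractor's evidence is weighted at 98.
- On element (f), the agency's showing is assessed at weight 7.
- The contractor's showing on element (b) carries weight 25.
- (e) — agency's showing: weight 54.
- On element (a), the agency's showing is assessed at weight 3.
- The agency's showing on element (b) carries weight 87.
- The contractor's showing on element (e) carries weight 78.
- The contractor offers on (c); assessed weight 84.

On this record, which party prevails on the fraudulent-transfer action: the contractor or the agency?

— Issue I —
Stage I.1 — burden on contractor; standard: a clear and cogent showing (weight exceeds 76).
    (a): 98 − 3 = 95 > 76 [met]
  Stage I.1 is satisfied; the onus moves to the agency.
Stage I.2 — burden on agency; standard: the balance of probabilities (weight exceeds 50).
    (b): 87 − 25 = 62 > 50 [met]
  The agency carries Stage I.2; the contractor now bears the burden.
Stage I.3 — burden on contractor; standard: a clear and cogent showing (weight exceeds 76).
    (c): 84 > 76 [met]
  The contractor carries the last stage.
With every stage satisfied, the contractor prevails on this issue.
— Issue II —
Stage II.1 — burden on contractor; standard: a heightened civil standard (weight is at least 72).
    (d): 98 − 14 = 84 ≥ 72 [met]
  Stage II.1 is satisfied; the contractor continues to bear the burden.
Stage II.2 — burden on contractor; standard: any credible evidence (weight is at least 12).
    (e): 78 − 54 = 24 ≥ 12 [met]
  The contractor carries the last stage.
All stages carried — the contractor prevails on this issue.
— Issue III —
Stage III.1 — burden on contractor; standard: a heightened civil standard (weight exceeds 73).
    (f): 92 − 7 = 85 > 73 [met]
    (g): 92 > 73 [met]
  All elements met. The burden passes to the agency.
Stage III.2 — burden on agency; standard: the balance of probabilities (weight is at least 48).
    (h): 47 < 48 [not met]
  Not every element is met, so the agency fails to carry Stage III.2.
The analysis ends at Stage III.2; the contractor prevails on this issue.
Per-issue: Issue I → contractor; Issue II → contractor; Issue III → contractor. The contractor must prevail on every issue; overall, the contractor prevails.

contractor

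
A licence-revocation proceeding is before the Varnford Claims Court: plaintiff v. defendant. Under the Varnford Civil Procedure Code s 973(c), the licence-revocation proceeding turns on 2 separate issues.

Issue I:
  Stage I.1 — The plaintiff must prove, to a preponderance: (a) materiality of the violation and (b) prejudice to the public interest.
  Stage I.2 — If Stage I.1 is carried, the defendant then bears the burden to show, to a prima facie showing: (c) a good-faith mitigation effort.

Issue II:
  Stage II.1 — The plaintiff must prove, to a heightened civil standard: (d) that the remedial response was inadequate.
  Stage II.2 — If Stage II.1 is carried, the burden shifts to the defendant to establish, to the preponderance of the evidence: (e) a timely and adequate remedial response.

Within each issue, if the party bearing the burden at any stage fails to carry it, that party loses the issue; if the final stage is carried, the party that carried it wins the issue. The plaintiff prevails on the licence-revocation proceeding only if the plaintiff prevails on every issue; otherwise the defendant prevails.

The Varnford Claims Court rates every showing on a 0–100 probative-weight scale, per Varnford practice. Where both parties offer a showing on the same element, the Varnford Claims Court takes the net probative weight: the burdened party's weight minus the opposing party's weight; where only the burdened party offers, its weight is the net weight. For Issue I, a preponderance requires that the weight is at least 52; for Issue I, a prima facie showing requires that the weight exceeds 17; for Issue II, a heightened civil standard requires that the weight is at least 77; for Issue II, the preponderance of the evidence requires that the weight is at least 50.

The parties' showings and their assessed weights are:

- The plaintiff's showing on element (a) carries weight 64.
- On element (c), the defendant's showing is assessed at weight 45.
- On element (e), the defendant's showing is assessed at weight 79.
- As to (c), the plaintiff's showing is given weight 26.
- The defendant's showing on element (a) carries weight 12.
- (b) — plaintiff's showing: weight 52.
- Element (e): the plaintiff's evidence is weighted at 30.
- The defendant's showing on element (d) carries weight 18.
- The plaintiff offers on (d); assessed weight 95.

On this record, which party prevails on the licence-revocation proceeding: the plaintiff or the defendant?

defendant

— Issue I —
Stage I.1 (plaintiff, a preponderance, weight is at least 52): (a) net 64−12=52 ≥ 52 — meets; (b) 52 ≥ 52 — meets.
  All elements met. The burden passes to the defendant.
Stage I.2 (defendant, a prima facie showing, weight exceeds 17): (c) net 45−26=19 > 17 — meets.
  All elements met at the final stage.
All stages carried — the defendant prevails on this issue.
— Issue II —
At Stage II.1 the plaintiff must meet a heightened civil standard (weight is at least 77): on (d) the weight is 95 less the opposing 18 gives net 77, ≥ 77, so (d) meets the standard.
  All elements met. The burden passes to the defendant.
At Stage II.2 the defendant must meet the preponderance of the evidence (weight is at least 50): on (e) the weight is 79 less the opposing 30 gives net 49, < 50, so (e) does not meet the standard.
  Not every element is met, so the defendant fails to carry Stage II.2.
The analysis ends at Stage II.2; the plaintiff prevails on this issue.
Per-issue: Issue I → defendant; Issue II → plaintiff. The plaintiff must prevail on every issue; overall, the defendant prevails.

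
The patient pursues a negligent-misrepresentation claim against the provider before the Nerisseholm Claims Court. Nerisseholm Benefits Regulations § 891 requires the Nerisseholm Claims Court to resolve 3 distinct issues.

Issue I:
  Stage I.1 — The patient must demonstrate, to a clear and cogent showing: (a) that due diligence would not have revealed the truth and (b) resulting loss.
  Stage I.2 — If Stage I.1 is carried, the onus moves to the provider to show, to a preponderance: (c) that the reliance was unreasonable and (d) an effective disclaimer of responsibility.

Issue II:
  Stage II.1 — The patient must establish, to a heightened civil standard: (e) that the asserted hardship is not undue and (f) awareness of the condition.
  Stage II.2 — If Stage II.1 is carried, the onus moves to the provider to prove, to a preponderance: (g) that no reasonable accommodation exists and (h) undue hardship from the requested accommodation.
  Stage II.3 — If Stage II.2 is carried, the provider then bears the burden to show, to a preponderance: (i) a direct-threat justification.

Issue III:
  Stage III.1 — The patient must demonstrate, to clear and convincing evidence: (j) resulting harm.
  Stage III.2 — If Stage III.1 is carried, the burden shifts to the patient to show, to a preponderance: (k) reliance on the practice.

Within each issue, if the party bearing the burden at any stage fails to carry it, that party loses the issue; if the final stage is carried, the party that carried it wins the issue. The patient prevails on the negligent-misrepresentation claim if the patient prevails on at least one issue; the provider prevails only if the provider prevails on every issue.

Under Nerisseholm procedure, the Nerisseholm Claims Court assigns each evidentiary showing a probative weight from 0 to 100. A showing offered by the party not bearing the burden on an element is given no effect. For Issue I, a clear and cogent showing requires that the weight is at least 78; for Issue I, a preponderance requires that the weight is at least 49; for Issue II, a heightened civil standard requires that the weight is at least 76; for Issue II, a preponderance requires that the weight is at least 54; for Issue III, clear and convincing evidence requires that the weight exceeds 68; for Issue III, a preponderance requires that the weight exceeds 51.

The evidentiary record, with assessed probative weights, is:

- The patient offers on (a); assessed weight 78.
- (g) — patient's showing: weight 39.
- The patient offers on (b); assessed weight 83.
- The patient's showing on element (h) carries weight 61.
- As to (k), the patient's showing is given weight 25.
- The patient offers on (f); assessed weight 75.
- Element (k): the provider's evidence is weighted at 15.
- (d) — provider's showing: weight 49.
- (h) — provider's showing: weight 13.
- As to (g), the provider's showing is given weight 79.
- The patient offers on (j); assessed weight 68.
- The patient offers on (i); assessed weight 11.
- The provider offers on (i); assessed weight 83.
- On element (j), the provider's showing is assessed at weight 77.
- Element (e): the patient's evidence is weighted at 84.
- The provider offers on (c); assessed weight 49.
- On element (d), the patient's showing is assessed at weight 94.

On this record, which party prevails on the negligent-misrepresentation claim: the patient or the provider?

— Issue I —
Stage I.1 (patient, a clear and cogent showing, weight is at least 78): (a) 78 ≥ 78 — meets; (b) 83 ≥ 78 — meets.
  Stage I.1 carried; the burden shifts to the provider.
Stage I.2 (provider, a preponderance, weight is at least 49): (c) 49 ≥ 49 — meets; (d) 49 (patient's 94 disregarded) ≥ 49 — meets.
  Stage I.2 carried; the final stage is satisfied.
With every stage satisfied, the provider prevails on this issue.
— Issue II —
At Stage II.1 the patient must meet a heightened civil standard (weight is at least 76): on (e) the weight is 84, ≥ 76, so (e) meets the standard; on (f) the weight is 75, < 76, so (f) does not meet the standard.
  The patient does not carry Stage II.1.
The analysis ends at Stage II.1; the provider prevails on this issue.
— Issue III —
At Stage III.1 the patient must meet clear and convincing evidence (weight exceeds 68): on (j) the weight is 68 (the provider's 77 is given no effect), which does not exceed 68, so (j) does not meet the standard.
  Not every element is met, so the patient fails to carry Stage III.1.
The provider prevails on this issue.
Per-issue: Issue I → provider; Issue II → provider; Issue III → provider. The patient must prevail on at least one issue; overall, the provider prevails.

provider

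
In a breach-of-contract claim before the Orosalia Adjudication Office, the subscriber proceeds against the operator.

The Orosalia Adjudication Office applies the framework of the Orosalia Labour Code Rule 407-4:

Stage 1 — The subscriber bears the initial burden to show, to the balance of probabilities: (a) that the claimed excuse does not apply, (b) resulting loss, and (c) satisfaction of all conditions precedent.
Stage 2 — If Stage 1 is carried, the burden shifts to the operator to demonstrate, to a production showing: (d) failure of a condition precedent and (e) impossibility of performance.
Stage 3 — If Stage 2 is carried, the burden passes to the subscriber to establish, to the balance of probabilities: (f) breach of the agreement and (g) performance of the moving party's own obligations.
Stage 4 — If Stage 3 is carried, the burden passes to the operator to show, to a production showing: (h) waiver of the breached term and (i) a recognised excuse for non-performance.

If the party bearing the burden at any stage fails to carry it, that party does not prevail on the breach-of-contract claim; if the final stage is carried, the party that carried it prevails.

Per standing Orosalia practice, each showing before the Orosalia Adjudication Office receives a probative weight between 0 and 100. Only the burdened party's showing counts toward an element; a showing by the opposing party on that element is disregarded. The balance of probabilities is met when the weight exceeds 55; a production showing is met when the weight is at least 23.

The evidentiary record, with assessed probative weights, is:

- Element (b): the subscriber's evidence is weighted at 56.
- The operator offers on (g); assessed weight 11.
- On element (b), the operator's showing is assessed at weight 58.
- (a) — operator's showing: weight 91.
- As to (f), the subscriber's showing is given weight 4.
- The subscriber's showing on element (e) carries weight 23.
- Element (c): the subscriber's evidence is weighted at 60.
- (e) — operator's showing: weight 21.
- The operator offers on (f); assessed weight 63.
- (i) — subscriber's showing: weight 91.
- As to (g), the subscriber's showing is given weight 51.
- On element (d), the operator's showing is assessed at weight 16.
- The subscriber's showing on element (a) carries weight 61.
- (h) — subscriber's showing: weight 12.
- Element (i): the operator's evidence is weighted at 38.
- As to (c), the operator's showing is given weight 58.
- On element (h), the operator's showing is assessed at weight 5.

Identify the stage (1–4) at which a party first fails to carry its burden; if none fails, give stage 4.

At Stage 1 the subscriber must meet the balance of probabilities (weight exceeds 55): on (a) the weight is 61 (the operator's 91 is given no effect), which does exceed 55, so (a) meets the standard; on (b) the weight is 56 (the operator's 58 is given no effect), which does exceed 55, so (b) meets the standard; on (c) the weight is 60 (the operator's 58 is given no effect), > 55, so (c) meets the standard.
  The subscriber carries Stage 1; the operator now bears the burden.
At Stage 2 the operator must meet a production showing (weight is at least 23): on (d) the weight is 16, < 23, so (d) does not meet the standard; on (e) the weight is 21 (the subscriber's 23 is given no effect), < 23, so (e) does not meet the standard.
  Stage 2 not carried; the operator fails its burden.
So the subscriber prevails.

stage 2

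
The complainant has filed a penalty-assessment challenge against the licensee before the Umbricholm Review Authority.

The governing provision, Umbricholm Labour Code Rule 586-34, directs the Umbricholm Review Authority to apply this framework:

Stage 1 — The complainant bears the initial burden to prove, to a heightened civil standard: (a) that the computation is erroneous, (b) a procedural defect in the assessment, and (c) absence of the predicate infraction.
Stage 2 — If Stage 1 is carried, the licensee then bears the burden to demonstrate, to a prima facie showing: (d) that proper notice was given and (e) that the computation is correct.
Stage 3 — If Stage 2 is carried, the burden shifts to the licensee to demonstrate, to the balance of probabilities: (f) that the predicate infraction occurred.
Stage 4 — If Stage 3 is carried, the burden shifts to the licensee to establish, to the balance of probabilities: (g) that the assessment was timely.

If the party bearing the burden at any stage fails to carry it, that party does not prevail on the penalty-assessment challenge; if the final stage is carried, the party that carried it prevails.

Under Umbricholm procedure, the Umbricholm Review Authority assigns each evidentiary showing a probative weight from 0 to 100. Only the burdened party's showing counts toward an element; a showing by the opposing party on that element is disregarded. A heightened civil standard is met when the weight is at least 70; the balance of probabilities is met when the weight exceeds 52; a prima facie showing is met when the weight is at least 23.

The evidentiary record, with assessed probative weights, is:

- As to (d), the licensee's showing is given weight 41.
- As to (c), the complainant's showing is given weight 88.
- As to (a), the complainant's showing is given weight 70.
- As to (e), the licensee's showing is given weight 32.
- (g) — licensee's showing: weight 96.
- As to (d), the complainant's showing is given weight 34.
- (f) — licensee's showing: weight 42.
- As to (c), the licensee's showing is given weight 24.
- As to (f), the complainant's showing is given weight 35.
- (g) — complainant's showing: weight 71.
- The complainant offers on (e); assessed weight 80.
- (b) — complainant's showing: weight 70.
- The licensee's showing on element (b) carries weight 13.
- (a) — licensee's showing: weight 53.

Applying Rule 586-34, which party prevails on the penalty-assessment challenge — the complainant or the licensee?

Stage 1 — burden on complainant; standard: a heightened civil standard (weight is at least 70).
    (a): 70 (licensee's 53 disregarded) ≥ 70 [met]
    (b): 70 (licensee's 13 disregarded) ≥ 70 [met]
    (c): 88 (licensee's 24 disregarded) ≥ 70 [met]
  Stage 1 carried; the burden shifts to the licensee.
Stage 2 — burden on licensee; standard: a prima facie showing (weight is at least 23).
    (d): 41 (complainant's 34 disregarded) ≥ 23 [met]
    (e): 32 (complainant's 80 disregarded) ≥ 23 [met]
  Stage 2 is satisfied; the licensee continues to bear the burden.
Stage 3 — burden on licensee; standard: the balance of probabilities (weight exceeds 52).
    (f): 42 (complainant's 35 disregarded) ≤ 52 [not met]
  Stage 3 not carried; the licensee fails its burden.
The analysis ends at Stage 3; the complainant prevails.

complainant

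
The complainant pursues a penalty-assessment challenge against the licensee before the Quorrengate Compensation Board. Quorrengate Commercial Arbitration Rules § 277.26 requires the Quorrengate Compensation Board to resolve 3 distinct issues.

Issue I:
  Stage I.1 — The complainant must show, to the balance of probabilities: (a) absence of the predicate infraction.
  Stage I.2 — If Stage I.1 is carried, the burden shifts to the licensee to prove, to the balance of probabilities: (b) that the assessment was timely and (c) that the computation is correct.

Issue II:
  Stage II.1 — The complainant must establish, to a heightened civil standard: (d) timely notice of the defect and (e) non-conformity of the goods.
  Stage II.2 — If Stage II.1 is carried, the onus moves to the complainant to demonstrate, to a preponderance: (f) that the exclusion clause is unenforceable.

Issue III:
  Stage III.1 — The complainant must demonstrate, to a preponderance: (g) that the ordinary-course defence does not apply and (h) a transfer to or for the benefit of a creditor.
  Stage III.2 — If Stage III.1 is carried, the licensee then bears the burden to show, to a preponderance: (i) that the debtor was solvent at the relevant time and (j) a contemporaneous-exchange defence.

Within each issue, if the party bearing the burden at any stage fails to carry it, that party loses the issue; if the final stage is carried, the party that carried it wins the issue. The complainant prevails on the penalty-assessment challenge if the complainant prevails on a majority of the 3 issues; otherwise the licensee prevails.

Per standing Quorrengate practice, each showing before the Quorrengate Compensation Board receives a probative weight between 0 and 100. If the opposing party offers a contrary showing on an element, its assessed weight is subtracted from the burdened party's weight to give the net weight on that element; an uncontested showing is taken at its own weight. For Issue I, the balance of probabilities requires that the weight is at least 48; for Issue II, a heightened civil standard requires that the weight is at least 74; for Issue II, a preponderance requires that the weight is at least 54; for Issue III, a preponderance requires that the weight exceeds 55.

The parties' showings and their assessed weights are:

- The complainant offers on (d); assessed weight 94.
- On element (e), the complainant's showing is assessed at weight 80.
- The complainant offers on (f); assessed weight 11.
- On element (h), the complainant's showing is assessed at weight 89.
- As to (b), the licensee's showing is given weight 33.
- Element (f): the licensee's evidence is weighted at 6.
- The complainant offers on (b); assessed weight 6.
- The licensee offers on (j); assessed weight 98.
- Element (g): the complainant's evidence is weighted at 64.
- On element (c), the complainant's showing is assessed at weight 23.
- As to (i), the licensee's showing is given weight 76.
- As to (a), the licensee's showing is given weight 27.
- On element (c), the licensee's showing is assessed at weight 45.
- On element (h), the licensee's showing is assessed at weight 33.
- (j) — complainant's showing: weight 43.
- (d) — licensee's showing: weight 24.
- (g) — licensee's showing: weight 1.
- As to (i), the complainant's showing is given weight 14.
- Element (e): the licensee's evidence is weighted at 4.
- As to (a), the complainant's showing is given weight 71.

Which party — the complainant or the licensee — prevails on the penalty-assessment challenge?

— Issue I —
At Stage I.1 the complainant must meet the balance of probabilities (weight is at least 48): on (a) the weight is 71 less the opposing 27 gives net 44, < 48, so (a) does not meet the standard.
  Stage I.1 not carried; the complainant fails its burden.
So the licensee prevails on this issue.
— Issue II —
At Stage II.1 the complainant must meet a heightened civil standard (weight is at least 74): on (d) the weight is 94 less the opposing 24 gives net 70, which does not reach 74, so (d) does not meet the standard; on (e) the weight is 80 less the opposing 4 gives net 76, ≥ 74, so (e) meets the standard.
  The complainant does not carry Stage II.1.
The licensee prevails on this issue.
— Issue III —
Stage III.1 (complainant, a preponderance, weight exceeds 55): (g) net 64−1=63 > 55 — meets; (h) net 89−33=56 > 55 — meets.
  Stage III.1 is satisfied; the onus moves to the licensee.
Stage III.2 (licensee, a preponderance, weight exceeds 55): (i) net 76−14=62 > 55 — meets; (j) net 98−43=55 ≤ 55 — fails.
  Not every element is met, so the licensee fails to carry Stage III.2.
So the complainant prevails on this issue.
Per-issue: Issue I → licensee; Issue II → licensee; Issue III → complainant. The complainant must prevail on a majority of issues; overall, the licensee prevails.

licensee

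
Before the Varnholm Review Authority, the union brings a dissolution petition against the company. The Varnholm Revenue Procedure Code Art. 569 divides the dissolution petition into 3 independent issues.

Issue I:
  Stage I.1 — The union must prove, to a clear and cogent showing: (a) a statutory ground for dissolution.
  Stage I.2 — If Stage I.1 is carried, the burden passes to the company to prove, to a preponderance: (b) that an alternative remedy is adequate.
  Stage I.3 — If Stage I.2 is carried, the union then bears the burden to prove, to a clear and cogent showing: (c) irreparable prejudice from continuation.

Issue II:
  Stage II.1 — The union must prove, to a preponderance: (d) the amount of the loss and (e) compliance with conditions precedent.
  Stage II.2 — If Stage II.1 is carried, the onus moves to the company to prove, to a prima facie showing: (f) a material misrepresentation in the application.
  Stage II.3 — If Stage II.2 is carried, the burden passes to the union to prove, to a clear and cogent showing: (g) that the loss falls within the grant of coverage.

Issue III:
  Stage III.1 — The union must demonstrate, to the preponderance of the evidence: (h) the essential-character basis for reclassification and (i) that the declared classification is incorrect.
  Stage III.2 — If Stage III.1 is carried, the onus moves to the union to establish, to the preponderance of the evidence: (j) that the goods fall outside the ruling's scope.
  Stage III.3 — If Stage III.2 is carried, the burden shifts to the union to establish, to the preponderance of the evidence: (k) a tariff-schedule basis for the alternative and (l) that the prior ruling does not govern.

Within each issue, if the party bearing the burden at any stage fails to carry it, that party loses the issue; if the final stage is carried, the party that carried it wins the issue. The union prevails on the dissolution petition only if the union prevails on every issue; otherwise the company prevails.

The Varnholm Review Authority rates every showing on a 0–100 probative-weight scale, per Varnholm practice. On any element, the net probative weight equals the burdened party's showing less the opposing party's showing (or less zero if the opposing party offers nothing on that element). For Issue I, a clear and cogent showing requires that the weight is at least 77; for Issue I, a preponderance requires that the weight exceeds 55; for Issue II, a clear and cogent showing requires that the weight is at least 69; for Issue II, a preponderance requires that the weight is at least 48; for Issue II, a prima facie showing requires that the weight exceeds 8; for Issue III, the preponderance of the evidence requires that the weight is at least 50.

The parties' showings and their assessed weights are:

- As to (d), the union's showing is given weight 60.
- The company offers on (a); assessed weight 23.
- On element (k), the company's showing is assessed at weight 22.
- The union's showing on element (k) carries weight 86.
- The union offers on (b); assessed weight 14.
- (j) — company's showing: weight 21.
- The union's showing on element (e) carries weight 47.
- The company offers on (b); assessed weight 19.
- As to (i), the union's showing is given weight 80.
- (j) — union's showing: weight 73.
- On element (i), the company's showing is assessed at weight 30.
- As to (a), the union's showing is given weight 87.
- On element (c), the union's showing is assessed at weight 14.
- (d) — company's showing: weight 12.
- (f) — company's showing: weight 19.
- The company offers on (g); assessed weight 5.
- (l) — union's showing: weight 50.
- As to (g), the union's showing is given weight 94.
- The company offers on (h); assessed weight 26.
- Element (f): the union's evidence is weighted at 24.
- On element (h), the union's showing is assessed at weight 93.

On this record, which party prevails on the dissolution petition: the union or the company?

— Issue I —
Stage I.1 (union, a clear and cogent showing, weight is at least 77): (a) net 87−23=64 < 77 — fails.
  Not every element is met, so the union fails to carry Stage I.1.
The company prevails on this issue.
— Issue II —
Stage II.1 — burden on union; standard: a preponderance (weight is at least 48).
    (d): 60 − 12 = 48 ≥ 48 [met]
    (e): 47 < 48 [not met]
  The union does not carry Stage II.1.
The analysis ends at Stage II.1; the company prevails on this issue.
— Issue III —
Stage III.1 — burden on union; standard: the preponderance of the evidence (weight is at least 50).
    (h): 93 − 26 = 67 ≥ 50 [met]
    (i): 80 − 30 = 50 ≥ 50 [met]
  All elements met. The union retains the burden for Stage III.2.
Stage III.2 — burden on union; standard: the preponderance of the evidence (weight is at least 50).
    (j): 73 − 21 = 52 ≥ 50 [met]
  Stage III.2 is satisfied; the union continues to bear the burden.
Stage III.3 — burden on union; standard: the preponderance of the evidence (weight is at least 50).
    (k): 86 − 22 = 64 ≥ 50 [met]
    (l): 50 ≥ 50 [met]
  Stage III.3 carried; the final stage is satisfied.
Every stage carried; the union prevails on this issue.
Per-issue: Issue I → company; Issue II → company; Issue III → union. The union must prevail on every issue; overall, the company prevails.

company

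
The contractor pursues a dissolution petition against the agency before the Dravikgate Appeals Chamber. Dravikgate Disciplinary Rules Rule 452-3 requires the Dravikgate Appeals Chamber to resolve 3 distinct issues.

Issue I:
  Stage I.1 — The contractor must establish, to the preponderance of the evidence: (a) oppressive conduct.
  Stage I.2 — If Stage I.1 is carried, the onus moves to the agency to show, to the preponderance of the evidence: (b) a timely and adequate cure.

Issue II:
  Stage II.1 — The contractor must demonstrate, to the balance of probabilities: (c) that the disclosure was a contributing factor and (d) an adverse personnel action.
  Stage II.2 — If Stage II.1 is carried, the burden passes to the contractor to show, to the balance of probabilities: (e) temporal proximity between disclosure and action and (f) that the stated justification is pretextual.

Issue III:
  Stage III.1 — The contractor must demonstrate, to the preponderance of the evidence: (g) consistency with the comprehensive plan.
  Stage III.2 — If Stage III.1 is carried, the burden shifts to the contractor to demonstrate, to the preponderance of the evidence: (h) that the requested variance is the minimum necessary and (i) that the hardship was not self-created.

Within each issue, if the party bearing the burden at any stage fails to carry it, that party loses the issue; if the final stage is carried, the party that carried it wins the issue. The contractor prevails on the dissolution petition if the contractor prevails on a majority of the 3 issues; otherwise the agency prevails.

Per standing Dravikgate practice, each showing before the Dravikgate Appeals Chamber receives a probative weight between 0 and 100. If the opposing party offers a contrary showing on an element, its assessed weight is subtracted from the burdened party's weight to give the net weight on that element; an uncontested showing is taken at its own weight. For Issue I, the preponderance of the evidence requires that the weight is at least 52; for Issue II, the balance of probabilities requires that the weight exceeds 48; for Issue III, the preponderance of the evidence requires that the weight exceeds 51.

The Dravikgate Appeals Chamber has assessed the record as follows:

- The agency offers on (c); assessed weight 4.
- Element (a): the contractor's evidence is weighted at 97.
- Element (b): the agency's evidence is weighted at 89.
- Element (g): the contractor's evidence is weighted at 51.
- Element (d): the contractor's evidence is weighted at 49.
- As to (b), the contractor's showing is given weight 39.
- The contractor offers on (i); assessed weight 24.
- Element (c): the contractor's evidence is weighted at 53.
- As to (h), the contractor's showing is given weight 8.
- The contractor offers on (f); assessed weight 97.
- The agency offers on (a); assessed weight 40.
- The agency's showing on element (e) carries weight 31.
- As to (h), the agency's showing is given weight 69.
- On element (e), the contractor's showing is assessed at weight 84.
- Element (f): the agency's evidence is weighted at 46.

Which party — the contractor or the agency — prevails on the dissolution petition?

— Issue I —
At Stage I.1 the contractor must meet the preponderance of the evidence (weight is at least 52): on (a) the weight is 97 less the opposing 40 gives net 57, which does reach 52, so (a) meets the standard.
  Stage I.1 carried; the burden shifts to the agency.
At Stage I.2 the agency must meet the preponderance of the evidence (weight is at least 52): on (b) the weight is 89 less the opposing 39 gives net 50, < 52, so (b) does not meet the standard.
  Stage I.2 not carried; the agency fails its burden.
The analysis ends at Stage I.2; the contractor prevails on this issue.
— Issue II —
Stage II.1 (contractor, the balance of probabilities, weight exceeds 48): (c) net 53−4=49 > 48 — meets; (d) 49 > 48 — meets.
  Stage II.1 carried; the burden remains with the contractor.
Stage II.2 (contractor, the balance of probabilities, weight exceeds 48): (e) net 84−31=53 > 48 — meets; (f) net 97−46=51 > 48 — meets.
  The contractor carries the last stage.
With every stage satisfied, the contractor prevails on this issue.
— Issue III —
At Stage III.1 the contractor must meet the preponderance of the evidence (weight exceeds 51): on (g) the weight is 51, which does not exceed 51, so (g) does not meet the standard.
  The contractor does not carry Stage III.1.
The agency prevails on this issue.
Per-issue: Issue I → contractor; Issue II → contractor; Issue III → agency. The contractor must prevail on a majority of issues; overall, the contractor prevails.

contractor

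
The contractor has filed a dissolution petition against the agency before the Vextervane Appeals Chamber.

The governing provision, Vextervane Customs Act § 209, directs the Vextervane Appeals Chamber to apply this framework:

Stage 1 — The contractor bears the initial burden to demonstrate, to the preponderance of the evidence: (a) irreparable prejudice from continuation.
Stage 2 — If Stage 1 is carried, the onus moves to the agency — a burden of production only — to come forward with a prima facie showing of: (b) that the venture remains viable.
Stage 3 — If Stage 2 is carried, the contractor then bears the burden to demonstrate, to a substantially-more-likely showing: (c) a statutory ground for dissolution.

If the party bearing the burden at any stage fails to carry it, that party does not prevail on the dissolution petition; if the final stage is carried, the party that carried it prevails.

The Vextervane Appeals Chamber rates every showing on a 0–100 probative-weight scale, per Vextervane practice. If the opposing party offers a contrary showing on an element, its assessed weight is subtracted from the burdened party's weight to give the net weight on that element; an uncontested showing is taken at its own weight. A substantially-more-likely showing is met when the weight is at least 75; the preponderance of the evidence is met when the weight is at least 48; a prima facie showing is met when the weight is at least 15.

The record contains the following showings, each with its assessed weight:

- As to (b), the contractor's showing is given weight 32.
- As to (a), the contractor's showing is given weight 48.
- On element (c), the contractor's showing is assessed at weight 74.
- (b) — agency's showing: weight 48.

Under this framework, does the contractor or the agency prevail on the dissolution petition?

agency

Stage 1 — burden on contractor; standard: the preponderance of the evidence (weight is at least 48).
    (a): 48 ≥ 48 [met]
  Stage 1 carried; the burden shifts to the agency.
Stage 2 — burden on agency; standard: a prima facie showing (weight is at least 15).
    (b): 48 − 32 = 16 ≥ 15 [met]
  The agency carries Stage 2; the contractor now bears the burden.
Stage 3 — burden on contractor; standard: a substantially-more-likely showing (weight is at least 75).
    (c): 74 < 75 [not met]
  The contractor does not carry Stage 3.
So the agency prevails.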